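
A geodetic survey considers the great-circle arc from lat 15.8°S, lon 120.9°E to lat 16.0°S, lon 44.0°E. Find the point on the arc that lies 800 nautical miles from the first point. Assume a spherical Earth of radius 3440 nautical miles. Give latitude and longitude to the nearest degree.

Convert each endpoint to a unit vector on the sphere (x = cos φ cos λ, y = cos φ sin λ, z = sin φ).
The central angle between the endpoints is δ = arccos(p₁·p₂) ≈ 1.282 rad (73.5°). The total great-circle distance is δ·R ≈ 1.282 × 3440 ≈ 4410 nmi, so the target fraction is f = 800/4410 ≈ 0.181.
Interpolate at f ≈ 0.181 with slerp weights a = sin((1−f)δ)/sin δ ≈ 0.905, b = sin(fδ)/sin δ ≈ 0.240.
p = a·p₁ + b·p₂ ≈ (-0.281, 0.907, -0.313); φ = arcsin(p_z) ≈ -18.21°, λ = atan2(p_y, p_x) ≈ 107.19°.

≈ lat 18°S, lon 107°E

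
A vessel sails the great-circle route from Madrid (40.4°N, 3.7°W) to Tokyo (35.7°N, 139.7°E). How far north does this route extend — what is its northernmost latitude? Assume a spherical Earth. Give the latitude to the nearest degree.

≈ 68°N

The great circle lies in the plane with unit normal n̂ = (p₁ × p₂)/|p₁ × p₂|.
Here n̂_z ≈ +0.371; the vertex latitude is φ_max = arccos|n̂_z| ≈ 68.2°.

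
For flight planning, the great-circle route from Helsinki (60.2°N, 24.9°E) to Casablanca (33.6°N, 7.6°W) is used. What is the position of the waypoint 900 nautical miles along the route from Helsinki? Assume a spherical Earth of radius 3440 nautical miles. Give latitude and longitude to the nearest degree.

≈ 50°N, 6°E

Convert each endpoint to a unit vector on the sphere (x = cos φ cos λ, y = cos φ sin λ, z = sin φ).
The central angle between the endpoints is δ = arccos(p₁·p₂) ≈ 0.593 rad (34.0°). The total great-circle distance is δ·R ≈ 0.593 × 3440 ≈ 2040 nmi, so the target fraction is f = 900/2040 ≈ 0.441.
Interpolate at f ≈ 0.441 with slerp weights a = sin((1−f)δ)/sin δ ≈ 0.582, b = sin(fδ)/sin δ ≈ 0.463.
p = a·p₁ + b·p₂ ≈ (0.645, 0.071, 0.761); φ = arcsin(p_z) ≈ 49.58°, λ = atan2(p_y, p_x) ≈ 6.27°.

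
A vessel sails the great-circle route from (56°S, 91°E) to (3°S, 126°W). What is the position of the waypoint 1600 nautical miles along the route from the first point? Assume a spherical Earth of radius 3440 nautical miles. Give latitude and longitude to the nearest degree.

Write both endpoints as unit vectors p₁, p₂ with components (cos φ cos λ, cos φ sin λ, sin φ).
The central angle between the endpoints is δ = arccos(p₁·p₂) ≈ 1.985 rad (113.7°). The total great-circle distance is δ·R ≈ 1.985 × 3440 ≈ 6829 nmi, so the target fraction is f = 1600/6829 ≈ 0.234.
Interpolate at f ≈ 0.234 with slerp weights a = sin((1−f)δ)/sin δ ≈ 1.091, b = sin(fδ)/sin δ ≈ 0.490.
p = a·p₁ + b·p₂ ≈ (-0.298, 0.214, -0.930); φ = arcsin(p_z) ≈ -68.46°, λ = atan2(p_y, p_x) ≈ 144.32°.

≈ (68°S, 144°E)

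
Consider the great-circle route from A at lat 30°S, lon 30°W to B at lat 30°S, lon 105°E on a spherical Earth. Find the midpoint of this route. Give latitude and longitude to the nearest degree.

≈ lat 56°S, lon 38°E

The haversine formula gives a central angle δ ≈ 1.855 rad (106.3°) between the endpoints.
Interpolate at f = 1/2 with slerp weights a = sin((1−f)δ)/sin δ ≈ 0.834, b = sin(fδ)/sin δ ≈ 0.834.
p = a·p₁ + b·p₂ ≈ (0.438, 0.336, -0.834); φ = arcsin(p_z) ≈ -56.46°, λ = atan2(p_y, p_x) ≈ 37.50°.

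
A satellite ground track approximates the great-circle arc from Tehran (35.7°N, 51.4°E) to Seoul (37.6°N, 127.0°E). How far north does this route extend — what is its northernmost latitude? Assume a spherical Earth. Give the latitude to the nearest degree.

The great circle lies in the plane with unit normal n̂ = (p₁ × p₂)/|p₁ × p₂|.
Here n̂_z ≈ +0.728; the vertex latitude is φ_max = arccos|n̂_z| ≈ 43.3°.
Check via Clairaut: cos φ_max = |cos φ₁| · sin C = cos(35.7°)·sin(63.6°) ≈ 0.728, again giving ≈ 43.3°.

≈ 43°N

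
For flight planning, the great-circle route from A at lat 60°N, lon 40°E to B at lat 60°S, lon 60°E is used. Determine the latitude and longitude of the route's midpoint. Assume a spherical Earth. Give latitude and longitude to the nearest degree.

≈ lat 0°N, lon 50°E

From cos δ = sin φ₁ sin φ₂ + cos φ₁ cos φ₂ cos Δλ, the central angle is δ ≈ 2.112 rad (121.0°).
Interpolate at f = 1/2 with slerp weights a = sin((1−f)δ)/sin δ ≈ 1.015, b = sin(fδ)/sin δ ≈ 1.015.
p = a·p₁ + b·p₂ ≈ (0.643, 0.766, 0.000); φ = arcsin(p_z) ≈ 0.00°, λ = atan2(p_y, p_x) ≈ 50.00°.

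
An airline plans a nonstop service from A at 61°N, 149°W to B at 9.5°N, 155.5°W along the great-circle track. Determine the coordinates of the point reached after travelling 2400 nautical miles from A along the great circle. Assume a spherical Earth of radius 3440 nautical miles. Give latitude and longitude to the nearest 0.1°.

≈ 21.2°N, 154.6°W

Write both endpoints as unit vectors p₁, p₂ with components (cos φ cos λ, cos φ sin λ, sin φ).
The central angle between the endpoints is δ = arccos(p₁·p₂) ≈ 0.903 rad (51.7°). The total great-circle distance is δ·R ≈ 0.903 × 3440 ≈ 3106 nmi, so the target fraction is f = 2400/3106 ≈ 0.773.
Interpolate at f ≈ 0.773 with slerp weights a = sin((1−f)δ)/sin δ ≈ 0.259, b = sin(fδ)/sin δ ≈ 0.818.
p = a·p₁ + b·p₂ ≈ (-0.842, -0.399, 0.362); φ = arcsin(p_z) ≈ 21.22°, λ = atan2(p_y, p_x) ≈ -154.62°.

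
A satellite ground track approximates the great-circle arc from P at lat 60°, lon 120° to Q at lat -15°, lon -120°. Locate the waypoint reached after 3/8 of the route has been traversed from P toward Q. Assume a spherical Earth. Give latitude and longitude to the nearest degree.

≈ lat 47°, lon -164°

Write both endpoints as unit vectors p₁, p₂ with components (cos φ cos λ, cos φ sin λ, sin φ).
The central angle between the endpoints is δ = arccos(p₁·p₂) ≈ 2.055 rad (117.8°).
Interpolate at f = 3/8 with slerp weights a = sin((1−f)δ)/sin δ ≈ 1.084, b = sin(fδ)/sin δ ≈ 0.787.
p = a·p₁ + b·p₂ ≈ (-0.651, -0.189, 0.735); φ = arcsin(p_z) ≈ 47.31°, λ = atan2(p_y, p_x) ≈ -163.81°.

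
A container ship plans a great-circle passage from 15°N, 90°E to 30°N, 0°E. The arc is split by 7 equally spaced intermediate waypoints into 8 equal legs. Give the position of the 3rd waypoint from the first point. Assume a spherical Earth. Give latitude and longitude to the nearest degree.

Convert each endpoint to a unit vector on the sphere (x = cos φ cos λ, y = cos φ sin λ, z = sin φ).
The central angle between the endpoints is δ = arccos(p₁·p₂) ≈ 1.441 rad (82.6°).
Interpolate at f = 3/8 with slerp weights a = sin((1−f)δ)/sin δ ≈ 0.790, b = sin(fδ)/sin δ ≈ 0.519.
p = a·p₁ + b·p₂ ≈ (0.449, 0.763, 0.464); φ = arcsin(p_z) ≈ 27.64°, λ = atan2(p_y, p_x) ≈ 59.52°.

≈ 28°N, 60°E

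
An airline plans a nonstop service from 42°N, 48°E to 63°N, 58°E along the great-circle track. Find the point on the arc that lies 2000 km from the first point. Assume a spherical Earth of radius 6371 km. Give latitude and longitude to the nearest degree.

The haversine formula gives a central angle δ ≈ 0.381 rad (21.8°) between the endpoints. The total great-circle distance is δ·R ≈ 0.381 × 6371 ≈ 2425 km, so the target fraction is f = 2000/2425 ≈ 0.825.
Interpolate at f ≈ 0.825 with slerp weights a = sin((1−f)δ)/sin δ ≈ 0.179, b = sin(fδ)/sin δ ≈ 0.831.
p = a·p₁ + b·p₂ ≈ (0.289, 0.419, 0.861); φ = arcsin(p_z) ≈ 59.39°, λ = atan2(p_y, p_x) ≈ 55.40°.

≈ 59°N, 55°E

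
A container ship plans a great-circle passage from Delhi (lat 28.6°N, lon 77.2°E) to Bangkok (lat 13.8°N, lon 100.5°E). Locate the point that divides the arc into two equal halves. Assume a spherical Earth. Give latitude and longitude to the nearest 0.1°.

≈ lat 21.6°N, lon 89.4°E

Write both endpoints as unit vectors p₁, p₂ with components (cos φ cos λ, cos φ sin λ, sin φ).
The central angle between the endpoints is δ = arccos(p₁·p₂) ≈ 0.457 rad (26.2°).
Interpolate at f = 1/2 with slerp weights a = sin((1−f)δ)/sin δ ≈ 0.513, b = sin(fδ)/sin δ ≈ 0.513.
p = a·p₁ + b·p₂ ≈ (0.009, 0.930, 0.368); φ = arcsin(p_z) ≈ 21.60°, λ = atan2(p_y, p_x) ≈ 89.45°.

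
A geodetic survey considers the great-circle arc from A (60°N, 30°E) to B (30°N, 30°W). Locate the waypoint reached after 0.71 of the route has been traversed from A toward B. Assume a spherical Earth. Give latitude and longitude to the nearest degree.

Convert each endpoint to a unit vector on the sphere (x = cos φ cos λ, y = cos φ sin λ, z = sin φ).
The central angle between the endpoints is δ = arccos(p₁·p₂) ≈ 0.864 rad (49.5°).
Interpolate at f = 0.71 with slerp weights a = sin((1−f)δ)/sin δ ≈ 0.326, b = sin(fδ)/sin δ ≈ 0.757.
p = a·p₁ + b·p₂ ≈ (0.709, -0.246, 0.661); φ = arcsin(p_z) ≈ 41.37°, λ = atan2(p_y, p_x) ≈ -19.16°.

≈ (41°N, 19°W)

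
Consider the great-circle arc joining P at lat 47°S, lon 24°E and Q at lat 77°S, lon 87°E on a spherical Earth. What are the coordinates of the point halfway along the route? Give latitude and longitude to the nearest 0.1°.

≈ lat 64.6°S, lon 38.3°E

Write both endpoints as unit vectors p₁, p₂ with components (cos φ cos λ, cos φ sin λ, sin φ).
The central angle between the endpoints is δ = arccos(p₁·p₂) ≈ 0.673 rad (38.5°).
Interpolate at f = 1/2 with slerp weights a = sin((1−f)δ)/sin δ ≈ 0.530, b = sin(fδ)/sin δ ≈ 0.530.
p = a·p₁ + b·p₂ ≈ (0.336, 0.266, -0.903); φ = arcsin(p_z) ≈ -64.62°, λ = atan2(p_y, p_x) ≈ 38.34°.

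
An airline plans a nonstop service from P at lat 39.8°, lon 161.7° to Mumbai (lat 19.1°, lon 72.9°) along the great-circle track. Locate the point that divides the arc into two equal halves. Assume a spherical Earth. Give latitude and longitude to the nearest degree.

≈ lat 38°, lon 112°

Write both endpoints as unit vectors p₁, p₂ with components (cos φ cos λ, cos φ sin λ, sin φ).
The central angle between the endpoints is δ = arccos(p₁·p₂) ≈ 1.344 rad (77.0°).
Interpolate at f = 1/2 with slerp weights a = sin((1−f)δ)/sin δ ≈ 0.639, b = sin(fδ)/sin δ ≈ 0.639.
p = a·p₁ + b·p₂ ≈ (-0.289, 0.731, 0.618); φ = arcsin(p_z) ≈ 38.18°, λ = atan2(p_y, p_x) ≈ 111.53°.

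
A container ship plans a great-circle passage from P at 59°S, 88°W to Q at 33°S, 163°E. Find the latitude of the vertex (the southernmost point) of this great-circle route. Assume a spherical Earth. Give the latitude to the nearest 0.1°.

The great circle lies in the plane with unit normal n̂ = (p₁ × p₂)/|p₁ × p₂|.
Here n̂_z ≈ -0.432; the vertex latitude is φ_max = arccos|n̂_z| ≈ 64.4°.

≈ 64.4°S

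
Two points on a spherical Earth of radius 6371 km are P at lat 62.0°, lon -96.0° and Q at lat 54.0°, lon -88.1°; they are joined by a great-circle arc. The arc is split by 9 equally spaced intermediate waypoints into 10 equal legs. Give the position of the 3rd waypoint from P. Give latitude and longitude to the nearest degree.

≈ lat 60°, lon -93°

Write both endpoints as unit vectors p₁, p₂ with components (cos φ cos λ, cos φ sin λ, sin φ).
The central angle between the endpoints is δ = arccos(p₁·p₂) ≈ 0.157 rad (9.0°).
Interpolate at f = 3/10 with slerp weights a = sin((1−f)δ)/sin δ ≈ 0.701, b = sin(fδ)/sin δ ≈ 0.301.
p = a·p₁ + b·p₂ ≈ (-0.029, -0.504, 0.863); φ = arcsin(p_z) ≈ 59.65°, λ = atan2(p_y, p_x) ≈ -93.24°.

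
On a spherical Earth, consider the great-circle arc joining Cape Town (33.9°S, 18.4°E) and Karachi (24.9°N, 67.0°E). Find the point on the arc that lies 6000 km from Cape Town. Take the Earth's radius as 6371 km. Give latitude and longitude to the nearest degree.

≈ (8°N, 54°E)

The haversine formula gives a central angle δ ≈ 1.305 rad (74.7°) between the endpoints. The total great-circle distance is δ·R ≈ 1.305 × 6371 ≈ 8312 km, so the target fraction is f = 6000/8312 ≈ 0.722.
Interpolate at f ≈ 0.722 with slerp weights a = sin((1−f)δ)/sin δ ≈ 0.368, b = sin(fδ)/sin δ ≈ 0.838.
p = a·p₁ + b·p₂ ≈ (0.587, 0.796, 0.148); φ = arcsin(p_z) ≈ 8.49°, λ = atan2(p_y, p_x) ≈ 53.61°.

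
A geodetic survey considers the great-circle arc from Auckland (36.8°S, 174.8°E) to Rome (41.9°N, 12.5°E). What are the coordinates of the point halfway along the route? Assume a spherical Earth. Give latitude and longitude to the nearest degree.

≈ 16°N, 107°E

From cos δ = sin φ₁ sin φ₂ + cos φ₁ cos φ₂ cos Δλ, the central angle is δ ≈ 2.887 rad (165.4°).
Interpolate at f = 1/2 with slerp weights a = sin((1−f)δ)/sin δ ≈ 3.942, b = sin(fδ)/sin δ ≈ 3.942.
p = a·p₁ + b·p₂ ≈ (-0.279, 0.921, 0.271); φ = arcsin(p_z) ≈ 15.74°, λ = atan2(p_y, p_x) ≈ 106.85°.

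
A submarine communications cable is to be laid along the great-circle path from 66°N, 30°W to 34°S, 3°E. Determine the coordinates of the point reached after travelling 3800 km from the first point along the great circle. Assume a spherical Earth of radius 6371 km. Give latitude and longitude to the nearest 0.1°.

The haversine formula gives a central angle δ ≈ 1.801 rad (103.2°) between the endpoints. The total great-circle distance is δ·R ≈ 1.801 × 6371 ≈ 11473 km, so the target fraction is f = 3800/11473 ≈ 0.331.
Interpolate at f ≈ 0.331 with slerp weights a = sin((1−f)δ)/sin δ ≈ 0.959, b = sin(fδ)/sin δ ≈ 0.577.
p = a·p₁ + b·p₂ ≈ (0.815, -0.170, 0.553); φ = arcsin(p_z) ≈ 33.60°, λ = atan2(p_y, p_x) ≈ -11.78°.

≈ 33.6°N, 11.8°W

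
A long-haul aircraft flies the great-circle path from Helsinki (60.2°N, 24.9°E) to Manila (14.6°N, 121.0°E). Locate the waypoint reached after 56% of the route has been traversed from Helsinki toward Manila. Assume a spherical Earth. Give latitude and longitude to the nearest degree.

Write both endpoints as unit vectors p₁, p₂ with components (cos φ cos λ, cos φ sin λ, sin φ).
The central angle between the endpoints is δ = arccos(p₁·p₂) ≈ 1.402 rad (80.3°).
Interpolate at f = 0.56 with slerp weights a = sin((1−f)δ)/sin δ ≈ 0.587, b = sin(fδ)/sin δ ≈ 0.717.
p = a·p₁ + b·p₂ ≈ (-0.093, 0.718, 0.690); φ = arcsin(p_z) ≈ 43.64°, λ = atan2(p_y, p_x) ≈ 97.37°.

≈ 44°N, 97°E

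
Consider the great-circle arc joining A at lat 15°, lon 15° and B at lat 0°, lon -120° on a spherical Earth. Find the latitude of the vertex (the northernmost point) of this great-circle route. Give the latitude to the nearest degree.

≈ 21°

The great circle lies in the plane with unit normal n̂ = (p₁ × p₂)/|p₁ × p₂|.
Here n̂_z ≈ -0.935; the vertex latitude is φ_max = arccos|n̂_z| ≈ 20.8°.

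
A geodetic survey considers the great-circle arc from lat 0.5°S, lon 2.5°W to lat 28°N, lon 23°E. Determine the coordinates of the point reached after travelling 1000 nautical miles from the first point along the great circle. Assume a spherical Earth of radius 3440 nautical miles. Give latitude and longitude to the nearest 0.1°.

≈ lat 12.5°N, lon 8.0°E

Convert each endpoint to a unit vector on the sphere (x = cos φ cos λ, y = cos φ sin λ, z = sin φ).
The central angle between the endpoints is δ = arccos(p₁·p₂) ≈ 0.655 rad (37.6°). The total great-circle distance is δ·R ≈ 0.655 × 3440 ≈ 2255 nmi, so the target fraction is f = 1000/2255 ≈ 0.444.
Interpolate at f ≈ 0.444 with slerp weights a = sin((1−f)δ)/sin δ ≈ 0.585, b = sin(fδ)/sin δ ≈ 0.470.
p = a·p₁ + b·p₂ ≈ (0.967, 0.137, 0.216); φ = arcsin(p_z) ≈ 12.46°, λ = atan2(p_y, p_x) ≈ 8.05°.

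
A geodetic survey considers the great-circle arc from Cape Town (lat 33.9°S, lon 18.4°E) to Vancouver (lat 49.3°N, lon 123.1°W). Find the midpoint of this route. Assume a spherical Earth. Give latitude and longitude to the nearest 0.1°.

≈ lat 21.2°N, lon 33.4°W

Write both endpoints as unit vectors p₁, p₂ with components (cos φ cos λ, cos φ sin λ, sin φ).
The central angle between the endpoints is δ = arccos(p₁·p₂) ≈ 2.580 rad (147.8°).
Interpolate at f = 1/2 with slerp weights a = sin((1−f)δ)/sin δ ≈ 1.804, b = sin(fδ)/sin δ ≈ 1.804.
p = a·p₁ + b·p₂ ≈ (0.779, -0.513, 0.362); φ = arcsin(p_z) ≈ 21.20°, λ = atan2(p_y, p_x) ≈ -33.38°.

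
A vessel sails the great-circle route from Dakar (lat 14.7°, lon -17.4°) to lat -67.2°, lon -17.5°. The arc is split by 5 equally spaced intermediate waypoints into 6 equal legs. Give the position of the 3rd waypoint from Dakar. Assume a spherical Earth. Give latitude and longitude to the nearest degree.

≈ lat -26°, lon -17°

From cos δ = sin φ₁ sin φ₂ + cos φ₁ cos φ₂ cos Δλ, the central angle is δ ≈ 1.429 rad (81.9°).
Interpolate at f = 3/6 with slerp weights a = sin((1−f)δ)/sin δ ≈ 0.662, b = sin(fδ)/sin δ ≈ 0.662.
p = a·p₁ + b·p₂ ≈ (0.856, -0.269, -0.442); φ = arcsin(p_z) ≈ -26.25°, λ = atan2(p_y, p_x) ≈ -17.43°.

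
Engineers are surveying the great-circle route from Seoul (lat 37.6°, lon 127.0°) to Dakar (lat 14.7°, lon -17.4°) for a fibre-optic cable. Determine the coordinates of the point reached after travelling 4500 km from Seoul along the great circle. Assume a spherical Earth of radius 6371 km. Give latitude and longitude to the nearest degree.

Write both endpoints as unit vectors p₁, p₂ with components (cos φ cos λ, cos φ sin λ, sin φ).
The central angle between the endpoints is δ = arccos(p₁·p₂) ≈ 2.058 rad (117.9°). The total great-circle distance is δ·R ≈ 2.058 × 6371 ≈ 13113 km, so the target fraction is f = 4500/13113 ≈ 0.343.
Interpolate at f ≈ 0.343 with slerp weights a = sin((1−f)δ)/sin δ ≈ 1.105, b = sin(fδ)/sin δ ≈ 0.735.
p = a·p₁ + b·p₂ ≈ (0.151, 0.487, 0.860); φ = arcsin(p_z) ≈ 59.37°, λ = atan2(p_y, p_x) ≈ 72.73°.

≈ lat 59°, lon 73°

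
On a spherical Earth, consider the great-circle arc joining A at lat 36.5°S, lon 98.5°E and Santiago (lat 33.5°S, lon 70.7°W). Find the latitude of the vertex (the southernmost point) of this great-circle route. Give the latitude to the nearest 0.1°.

The great circle lies in the plane with unit normal n̂ = (p₁ × p₂)/|p₁ × p₂|.
Here n̂_z ≈ -0.133; the vertex latitude is φ_max = arccos|n̂_z| ≈ 82.4°.
Check via Clairaut: cos φ_max = |cos φ₁| · sin C = cos(36.5°)·sin(170.5°) ≈ 0.133, again giving ≈ 82.4°.

≈ 82.4°S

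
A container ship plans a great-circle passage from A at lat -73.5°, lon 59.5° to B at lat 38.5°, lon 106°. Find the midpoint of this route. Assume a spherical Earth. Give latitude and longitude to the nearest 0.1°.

Convert each endpoint to a unit vector on the sphere (x = cos φ cos λ, y = cos φ sin λ, z = sin φ).
The central angle between the endpoints is δ = arccos(p₁·p₂) ≈ 2.031 rad (116.4°).
Interpolate at f = 1/2 with slerp weights a = sin((1−f)δ)/sin δ ≈ 0.948, b = sin(fδ)/sin δ ≈ 0.948.
p = a·p₁ + b·p₂ ≈ (-0.068, 0.945, -0.319); φ = arcsin(p_z) ≈ -18.60°, λ = atan2(p_y, p_x) ≈ 94.11°.

≈ lat -18.6°, lon 94.1°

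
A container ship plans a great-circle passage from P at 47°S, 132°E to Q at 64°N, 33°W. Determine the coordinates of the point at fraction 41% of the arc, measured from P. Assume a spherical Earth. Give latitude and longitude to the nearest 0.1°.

Write both endpoints as unit vectors p₁, p₂ with components (cos φ cos λ, cos φ sin λ, sin φ).
The central angle between the endpoints is δ = arccos(p₁·p₂) ≈ 2.812 rad (161.1°).
Interpolate at f = 0.41 with slerp weights a = sin((1−f)δ)/sin δ ≈ 3.076, b = sin(fδ)/sin δ ≈ 2.822.
p = a·p₁ + b·p₂ ≈ (-0.366, 0.885, 0.287); φ = arcsin(p_z) ≈ 16.67°, λ = atan2(p_y, p_x) ≈ 112.47°.

≈ 16.7°N, 112.5°E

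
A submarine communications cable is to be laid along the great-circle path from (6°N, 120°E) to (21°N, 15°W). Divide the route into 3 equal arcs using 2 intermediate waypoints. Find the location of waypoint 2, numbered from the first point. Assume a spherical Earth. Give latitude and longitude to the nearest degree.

≈ (33°N, 31°E)

Write both endpoints as unit vectors p₁, p₂ with components (cos φ cos λ, cos φ sin λ, sin φ).
The central angle between the endpoints is δ = arccos(p₁·p₂) ≈ 2.238 rad (128.2°).
Interpolate at f = 2/3 with slerp weights a = sin((1−f)δ)/sin δ ≈ 0.864, b = sin(fδ)/sin δ ≈ 1.269.
p = a·p₁ + b·p₂ ≈ (0.715, 0.438, 0.545); φ = arcsin(p_z) ≈ 33.04°, λ = atan2(p_y, p_x) ≈ 31.48°.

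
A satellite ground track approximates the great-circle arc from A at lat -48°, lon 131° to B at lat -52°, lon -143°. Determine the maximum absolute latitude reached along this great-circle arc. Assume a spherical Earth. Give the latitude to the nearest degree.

≈ -59°

The great circle lies in the plane with unit normal n̂ = (p₁ × p₂)/|p₁ × p₂|.
Here n̂_z ≈ +0.521; the vertex latitude is φ_max = arccos|n̂_z| ≈ 58.6°.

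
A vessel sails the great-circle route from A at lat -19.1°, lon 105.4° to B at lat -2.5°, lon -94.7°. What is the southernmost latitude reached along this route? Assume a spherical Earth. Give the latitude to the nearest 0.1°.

The great circle lies in the plane with unit normal n̂ = (p₁ × p₂)/|p₁ × p₂|.
Here n̂_z ≈ +0.663; the vertex latitude is φ_max = arccos|n̂_z| ≈ 48.4°.
Check via Clairaut: cos φ_max = |cos φ₁| · sin C = cos(19.1°)·sin(135.4°) ≈ 0.663, again giving ≈ 48.4°.

≈ -48.4°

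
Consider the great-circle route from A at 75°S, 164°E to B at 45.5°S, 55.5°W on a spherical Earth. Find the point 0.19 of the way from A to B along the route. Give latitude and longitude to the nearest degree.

From cos δ = sin φ₁ sin φ₂ + cos φ₁ cos φ₂ cos Δλ, the central angle is δ ≈ 0.990 rad (56.7°).
Interpolate at f = 0.19 with slerp weights a = sin((1−f)δ)/sin δ ≈ 0.860, b = sin(fδ)/sin δ ≈ 0.224.
p = a·p₁ + b·p₂ ≈ (-0.125, -0.068, -0.990); φ = arcsin(p_z) ≈ -81.82°, λ = atan2(p_y, p_x) ≈ -151.52°.

≈ 82°S, 152°W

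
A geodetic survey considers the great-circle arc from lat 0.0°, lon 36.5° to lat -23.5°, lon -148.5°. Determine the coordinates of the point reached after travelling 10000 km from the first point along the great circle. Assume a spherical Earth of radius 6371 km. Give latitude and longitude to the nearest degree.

Write both endpoints as unit vectors p₁, p₂ with components (cos φ cos λ, cos φ sin λ, sin φ).
The central angle between the endpoints is δ = arccos(p₁·p₂) ≈ 2.723 rad (156.0°). The total great-circle distance is δ·R ≈ 2.723 × 6371 ≈ 17347 km, so the target fraction is f = 10000/17347 ≈ 0.576.
Interpolate at f ≈ 0.576 with slerp weights a = sin((1−f)δ)/sin δ ≈ 2.248, b = sin(fδ)/sin δ ≈ 2.459.
p = a·p₁ + b·p₂ ≈ (-0.116, 0.159, -0.980); φ = arcsin(p_z) ≈ -78.67°, λ = atan2(p_y, p_x) ≈ 126.15°.

≈ lat -79°, lon 126°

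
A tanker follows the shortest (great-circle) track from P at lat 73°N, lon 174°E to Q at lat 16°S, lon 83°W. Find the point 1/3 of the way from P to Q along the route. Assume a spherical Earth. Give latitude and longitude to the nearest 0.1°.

≈ lat 52.5°N, lon 111.2°W

Convert each endpoint to a unit vector on the sphere (x = cos φ cos λ, y = cos φ sin λ, z = sin φ).
The central angle between the endpoints is δ = arccos(p₁·p₂) ≈ 1.904 rad (109.1°).
Interpolate at f = 1/3 with slerp weights a = sin((1−f)δ)/sin δ ≈ 1.010, b = sin(fδ)/sin δ ≈ 0.627.
p = a·p₁ + b·p₂ ≈ (-0.220, -0.568, 0.793); φ = arcsin(p_z) ≈ 52.49°, λ = atan2(p_y, p_x) ≈ -111.21°.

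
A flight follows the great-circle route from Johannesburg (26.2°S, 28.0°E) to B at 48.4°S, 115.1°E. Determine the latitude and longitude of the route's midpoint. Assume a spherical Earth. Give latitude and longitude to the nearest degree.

≈ 46°S, 63°E

The haversine formula gives a central angle δ ≈ 1.202 rad (68.9°) between the endpoints.
Interpolate at f = 1/2 with slerp weights a = sin((1−f)δ)/sin δ ≈ 0.606, b = sin(fδ)/sin δ ≈ 0.606.
p = a·p₁ + b·p₂ ≈ (0.310, 0.620, -0.721); φ = arcsin(p_z) ≈ -46.14°, λ = atan2(p_y, p_x) ≈ 63.46°.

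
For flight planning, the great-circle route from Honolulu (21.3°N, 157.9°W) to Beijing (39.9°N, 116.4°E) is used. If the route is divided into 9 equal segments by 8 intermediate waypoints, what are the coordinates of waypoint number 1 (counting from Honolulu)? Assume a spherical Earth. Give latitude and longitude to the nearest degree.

Convert each endpoint to a unit vector on the sphere (x = cos φ cos λ, y = cos φ sin λ, z = sin φ).
The central angle between the endpoints is δ = arccos(p₁·p₂) ≈ 1.280 rad (73.3°).
Interpolate at f = 1/9 with slerp weights a = sin((1−f)δ)/sin δ ≈ 0.947, b = sin(fδ)/sin δ ≈ 0.148.
p = a·p₁ + b·p₂ ≈ (-0.868, -0.230, 0.439); φ = arcsin(p_z) ≈ 26.05°, λ = atan2(p_y, p_x) ≈ -165.14°.

≈ 26°N, 165°W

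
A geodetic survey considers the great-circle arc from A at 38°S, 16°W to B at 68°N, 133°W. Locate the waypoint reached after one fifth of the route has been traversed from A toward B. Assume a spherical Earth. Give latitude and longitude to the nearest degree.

≈ 14°S, 29°W

From cos δ = sin φ₁ sin φ₂ + cos φ₁ cos φ₂ cos Δλ, the central angle is δ ≈ 2.353 rad (134.8°).
Interpolate at f = 1/5 with slerp weights a = sin((1−f)δ)/sin δ ≈ 1.342, b = sin(fδ)/sin δ ≈ 0.639.
p = a·p₁ + b·p₂ ≈ (0.853, -0.467, -0.233); φ = arcsin(p_z) ≈ -13.50°, λ = atan2(p_y, p_x) ≈ -28.67°.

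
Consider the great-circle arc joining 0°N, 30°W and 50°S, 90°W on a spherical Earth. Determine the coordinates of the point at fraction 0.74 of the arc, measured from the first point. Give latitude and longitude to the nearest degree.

≈ 40°S, 68°W

From cos δ = sin φ₁ sin φ₂ + cos φ₁ cos φ₂ cos Δλ, the central angle is δ ≈ 1.244 rad (71.3°).
Interpolate at f = 0.74 with slerp weights a = sin((1−f)δ)/sin δ ≈ 0.336, b = sin(fδ)/sin δ ≈ 0.840.
p = a·p₁ + b·p₂ ≈ (0.291, -0.708, -0.644); φ = arcsin(p_z) ≈ -40.07°, λ = atan2(p_y, p_x) ≈ -67.68°.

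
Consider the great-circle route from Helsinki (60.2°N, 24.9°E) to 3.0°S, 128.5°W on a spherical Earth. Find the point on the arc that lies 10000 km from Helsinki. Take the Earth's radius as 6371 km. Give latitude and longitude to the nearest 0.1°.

≈ 25.3°N, 120.5°W

Write both endpoints as unit vectors p₁, p₂ with components (cos φ cos λ, cos φ sin λ, sin φ).
The central angle between the endpoints is δ = arccos(p₁·p₂) ≈ 2.082 rad (119.3°). The total great-circle distance is δ·R ≈ 2.082 × 6371 ≈ 13264 km, so the target fraction is f = 10000/13264 ≈ 0.754.
Interpolate at f ≈ 0.754 with slerp weights a = sin((1−f)δ)/sin δ ≈ 0.562, b = sin(fδ)/sin δ ≈ 1.147.
p = a·p₁ + b·p₂ ≈ (-0.459, -0.778, 0.428); φ = arcsin(p_z) ≈ 25.32°, λ = atan2(p_y, p_x) ≈ -120.55°.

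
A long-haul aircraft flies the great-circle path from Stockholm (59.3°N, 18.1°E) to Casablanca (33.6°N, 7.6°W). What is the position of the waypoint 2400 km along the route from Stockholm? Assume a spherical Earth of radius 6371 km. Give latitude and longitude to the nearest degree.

≈ 42°N, 2°W

Write both endpoints as unit vectors p₁, p₂ with components (cos φ cos λ, cos φ sin λ, sin φ).
The central angle between the endpoints is δ = arccos(p₁·p₂) ≈ 0.537 rad (30.8°). The total great-circle distance is δ·R ≈ 0.537 × 6371 ≈ 3424 km, so the target fraction is f = 2400/3424 ≈ 0.701.
Interpolate at f ≈ 0.701 with slerp weights a = sin((1−f)δ)/sin δ ≈ 0.313, b = sin(fδ)/sin δ ≈ 0.719.
p = a·p₁ + b·p₂ ≈ (0.745, -0.030, 0.666); φ = arcsin(p_z) ≈ 41.79°, λ = atan2(p_y, p_x) ≈ -2.27°.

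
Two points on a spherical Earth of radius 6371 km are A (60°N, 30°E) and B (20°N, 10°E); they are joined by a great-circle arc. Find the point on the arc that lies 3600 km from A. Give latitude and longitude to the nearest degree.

≈ (30°N, 13°E)

The haversine formula gives a central angle δ ≈ 0.741 rad (42.5°) between the endpoints. The total great-circle distance is δ·R ≈ 0.741 × 6371 ≈ 4722 km, so the target fraction is f = 3600/4722 ≈ 0.762.
Interpolate at f ≈ 0.762 with slerp weights a = sin((1−f)δ)/sin δ ≈ 0.259, b = sin(fδ)/sin δ ≈ 0.793.
p = a·p₁ + b·p₂ ≈ (0.846, 0.194, 0.496); φ = arcsin(p_z) ≈ 29.73°, λ = atan2(p_y, p_x) ≈ 12.93°.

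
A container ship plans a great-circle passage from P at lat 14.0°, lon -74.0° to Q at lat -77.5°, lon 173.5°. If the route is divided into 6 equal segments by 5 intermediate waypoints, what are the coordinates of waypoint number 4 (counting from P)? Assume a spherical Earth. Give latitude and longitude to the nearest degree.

≈ lat -56°, lon -95°

Write both endpoints as unit vectors p₁, p₂ with components (cos φ cos λ, cos φ sin λ, sin φ).
The central angle between the endpoints is δ = arccos(p₁·p₂) ≈ 1.893 rad (108.5°).
Interpolate at f = 4/6 with slerp weights a = sin((1−f)δ)/sin δ ≈ 0.622, b = sin(fδ)/sin δ ≈ 1.004.
p = a·p₁ + b·p₂ ≈ (-0.050, -0.555, -0.830); φ = arcsin(p_z) ≈ -56.11°, λ = atan2(p_y, p_x) ≈ -95.11°.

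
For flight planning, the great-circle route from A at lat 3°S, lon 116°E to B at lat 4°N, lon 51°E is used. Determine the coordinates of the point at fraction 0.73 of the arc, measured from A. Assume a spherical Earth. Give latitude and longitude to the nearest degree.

≈ lat 2°N, lon 69°E

Convert each endpoint to a unit vector on the sphere (x = cos φ cos λ, y = cos φ sin λ, z = sin φ).
The central angle between the endpoints is δ = arccos(p₁·p₂) ≈ 1.140 rad (65.3°).
Interpolate at f = 0.73 with slerp weights a = sin((1−f)δ)/sin δ ≈ 0.333, b = sin(fδ)/sin δ ≈ 0.814.
p = a·p₁ + b·p₂ ≈ (0.365, 0.930, 0.039); φ = arcsin(p_z) ≈ 2.25°, λ = atan2(p_y, p_x) ≈ 68.58°.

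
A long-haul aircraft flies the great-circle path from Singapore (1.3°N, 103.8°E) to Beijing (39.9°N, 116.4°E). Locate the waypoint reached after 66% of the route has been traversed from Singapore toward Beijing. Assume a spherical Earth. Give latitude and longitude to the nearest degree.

From cos δ = sin φ₁ sin φ₂ + cos φ₁ cos φ₂ cos Δλ, the central angle is δ ≈ 0.703 rad (40.3°).
Interpolate at f = 0.66 with slerp weights a = sin((1−f)δ)/sin δ ≈ 0.366, b = sin(fδ)/sin δ ≈ 0.692.
p = a·p₁ + b·p₂ ≈ (-0.323, 0.831, 0.452); φ = arcsin(p_z) ≈ 26.89°, λ = atan2(p_y, p_x) ≈ 111.26°.

≈ 27°N, 111°E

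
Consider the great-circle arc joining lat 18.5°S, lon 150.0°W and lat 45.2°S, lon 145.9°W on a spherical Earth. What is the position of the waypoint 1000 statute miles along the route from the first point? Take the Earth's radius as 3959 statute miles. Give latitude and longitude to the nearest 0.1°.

≈ lat 32.9°S, lon 148.1°W

Write both endpoints as unit vectors p₁, p₂ with components (cos φ cos λ, cos φ sin λ, sin φ).
The central angle between the endpoints is δ = arccos(p₁·p₂) ≈ 0.470 rad (26.9°). The total great-circle distance is δ·R ≈ 0.470 × 3959 ≈ 1860 mi, so the target fraction is f = 1000/1860 ≈ 0.538.
Interpolate at f ≈ 0.538 with slerp weights a = sin((1−f)δ)/sin δ ≈ 0.476, b = sin(fδ)/sin δ ≈ 0.552.
p = a·p₁ + b·p₂ ≈ (-0.713, -0.444, -0.543); φ = arcsin(p_z) ≈ -32.87°, λ = atan2(p_y, p_x) ≈ -148.10°.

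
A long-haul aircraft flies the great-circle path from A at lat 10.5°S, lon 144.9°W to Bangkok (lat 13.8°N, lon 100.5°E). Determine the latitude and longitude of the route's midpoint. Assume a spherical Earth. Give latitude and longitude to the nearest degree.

Write both endpoints as unit vectors p₁, p₂ with components (cos φ cos λ, cos φ sin λ, sin φ).
The central angle between the endpoints is δ = arccos(p₁·p₂) ≈ 2.027 rad (116.2°).
Interpolate at f = 1/2 with slerp weights a = sin((1−f)δ)/sin δ ≈ 0.946, b = sin(fδ)/sin δ ≈ 0.946.
p = a·p₁ + b·p₂ ≈ (-0.928, 0.368, 0.053); φ = arcsin(p_z) ≈ 3.05°, λ = atan2(p_y, p_x) ≈ 158.35°.

≈ lat 3°N, lon 158°E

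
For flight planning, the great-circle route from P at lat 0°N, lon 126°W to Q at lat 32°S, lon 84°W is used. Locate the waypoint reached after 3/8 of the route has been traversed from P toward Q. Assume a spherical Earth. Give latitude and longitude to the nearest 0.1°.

≈ lat 12.9°S, lon 111.8°W

Convert each endpoint to a unit vector on the sphere (x = cos φ cos λ, y = cos φ sin λ, z = sin φ).
The central angle between the endpoints is δ = arccos(p₁·p₂) ≈ 0.889 rad (50.9°).
Interpolate at f = 3/8 with slerp weights a = sin((1−f)δ)/sin δ ≈ 0.679, b = sin(fδ)/sin δ ≈ 0.421.
p = a·p₁ + b·p₂ ≈ (-0.362, -0.905, -0.223); φ = arcsin(p_z) ≈ -12.90°, λ = atan2(p_y, p_x) ≈ -111.80°.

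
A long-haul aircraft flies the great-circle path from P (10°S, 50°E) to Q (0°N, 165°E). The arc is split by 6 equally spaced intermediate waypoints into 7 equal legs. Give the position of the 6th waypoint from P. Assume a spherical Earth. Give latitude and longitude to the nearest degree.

≈ (3°S, 149°E)

Write both endpoints as unit vectors p₁, p₂ with components (cos φ cos λ, cos φ sin λ, sin φ).
The central angle between the endpoints is δ = arccos(p₁·p₂) ≈ 2.000 rad (114.6°).
Interpolate at f = 6/7 with slerp weights a = sin((1−f)δ)/sin δ ≈ 0.310, b = sin(fδ)/sin δ ≈ 1.088.
p = a·p₁ + b·p₂ ≈ (-0.855, 0.516, -0.054); φ = arcsin(p_z) ≈ -3.09°, λ = atan2(p_y, p_x) ≈ 148.91°.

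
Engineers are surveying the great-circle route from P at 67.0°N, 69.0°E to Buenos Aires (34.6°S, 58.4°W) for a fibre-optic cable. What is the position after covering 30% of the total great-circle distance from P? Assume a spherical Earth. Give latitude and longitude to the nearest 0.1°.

Convert each endpoint to a unit vector on the sphere (x = cos φ cos λ, y = cos φ sin λ, z = sin φ).
The central angle between the endpoints is δ = arccos(p₁·p₂) ≈ 2.372 rad (135.9°).
Interpolate at f = 0.30 with slerp weights a = sin((1−f)δ)/sin δ ≈ 1.431, b = sin(fδ)/sin δ ≈ 0.938.
p = a·p₁ + b·p₂ ≈ (0.605, -0.136, 0.785); φ = arcsin(p_z) ≈ 51.68°, λ = atan2(p_y, p_x) ≈ -12.65°.

≈ 51.7°N, 12.6°W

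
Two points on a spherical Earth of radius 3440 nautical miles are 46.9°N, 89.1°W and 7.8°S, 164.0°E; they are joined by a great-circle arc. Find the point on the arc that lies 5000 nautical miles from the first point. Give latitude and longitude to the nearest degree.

≈ 10°N, 180°E

Convert each endpoint to a unit vector on the sphere (x = cos φ cos λ, y = cos φ sin λ, z = sin φ).
The central angle between the endpoints is δ = arccos(p₁·p₂) ≈ 1.871 rad (107.2°). The total great-circle distance is δ·R ≈ 1.871 × 3440 ≈ 6437 nmi, so the target fraction is f = 5000/6437 ≈ 0.777.
Interpolate at f ≈ 0.777 with slerp weights a = sin((1−f)δ)/sin δ ≈ 0.425, b = sin(fδ)/sin δ ≈ 1.040.
p = a·p₁ + b·p₂ ≈ (-0.986, -0.006, 0.169); φ = arcsin(p_z) ≈ 9.73°, λ = atan2(p_y, p_x) ≈ -179.64°.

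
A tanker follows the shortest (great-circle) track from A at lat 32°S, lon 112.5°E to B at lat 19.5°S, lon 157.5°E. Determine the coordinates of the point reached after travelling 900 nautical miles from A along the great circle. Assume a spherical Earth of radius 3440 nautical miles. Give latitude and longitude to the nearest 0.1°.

≈ lat 29.3°S, lon 129.7°E

Write both endpoints as unit vectors p₁, p₂ with components (cos φ cos λ, cos φ sin λ, sin φ).
The central angle between the endpoints is δ = arccos(p₁·p₂) ≈ 0.735 rad (42.1°). The total great-circle distance is δ·R ≈ 0.735 × 3440 ≈ 2527 nmi, so the target fraction is f = 900/2527 ≈ 0.356.
Interpolate at f ≈ 0.356 with slerp weights a = sin((1−f)δ)/sin δ ≈ 0.680, b = sin(fδ)/sin δ ≈ 0.386.
p = a·p₁ + b·p₂ ≈ (-0.557, 0.672, -0.489); φ = arcsin(p_z) ≈ -29.27°, λ = atan2(p_y, p_x) ≈ 129.65°.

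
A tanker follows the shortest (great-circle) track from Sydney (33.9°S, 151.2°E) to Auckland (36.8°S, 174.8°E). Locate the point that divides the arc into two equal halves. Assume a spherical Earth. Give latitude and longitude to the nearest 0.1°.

Convert each endpoint to a unit vector on the sphere (x = cos φ cos λ, y = cos φ sin λ, z = sin φ).
The central angle between the endpoints is δ = arccos(p₁·p₂) ≈ 0.339 rad (19.4°).
Interpolate at f = 1/2 with slerp weights a = sin((1−f)δ)/sin δ ≈ 0.507, b = sin(fδ)/sin δ ≈ 0.507.
p = a·p₁ + b·p₂ ≈ (-0.773, 0.240, -0.587); φ = arcsin(p_z) ≈ -35.93°, λ = atan2(p_y, p_x) ≈ 162.79°.

≈ 35.9°S, 162.8°E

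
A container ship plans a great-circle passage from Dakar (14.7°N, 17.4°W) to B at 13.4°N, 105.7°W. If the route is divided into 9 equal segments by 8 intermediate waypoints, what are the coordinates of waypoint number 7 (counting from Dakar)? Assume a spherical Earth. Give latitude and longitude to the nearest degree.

≈ 17°N, 86°W

Convert each endpoint to a unit vector on the sphere (x = cos φ cos λ, y = cos φ sin λ, z = sin φ).
The central angle between the endpoints is δ = arccos(p₁·p₂) ≈ 1.484 rad (85.0°).
Interpolate at f = 7/9 with slerp weights a = sin((1−f)δ)/sin δ ≈ 0.325, b = sin(fδ)/sin δ ≈ 0.918.
p = a·p₁ + b·p₂ ≈ (0.058, -0.954, 0.295); φ = arcsin(p_z) ≈ 17.17°, λ = atan2(p_y, p_x) ≈ -86.50°.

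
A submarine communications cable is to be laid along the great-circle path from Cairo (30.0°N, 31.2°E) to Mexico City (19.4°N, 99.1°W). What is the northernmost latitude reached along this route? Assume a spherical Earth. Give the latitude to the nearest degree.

≈ 48°N

The great circle lies in the plane with unit normal n̂ = (p₁ × p₂)/|p₁ × p₂|.
Here n̂_z ≈ -0.668; the vertex latitude is φ_max = arccos|n̂_z| ≈ 48.1°.
Check via Clairaut: cos φ_max = |cos φ₁| · sin C = cos(30.0°)·sin(50.5°) ≈ 0.668, again giving ≈ 48.1°.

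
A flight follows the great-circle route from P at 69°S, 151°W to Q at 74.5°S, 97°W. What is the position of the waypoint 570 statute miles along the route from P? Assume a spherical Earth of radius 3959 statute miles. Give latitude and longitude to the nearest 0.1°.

≈ 73.5°S, 129.2°W

The haversine formula gives a central angle δ ≈ 0.298 rad (17.1°) between the endpoints. The total great-circle distance is δ·R ≈ 0.298 × 3959 ≈ 1180 mi, so the target fraction is f = 570/1180 ≈ 0.483.
Interpolate at f ≈ 0.483 with slerp weights a = sin((1−f)δ)/sin δ ≈ 0.523, b = sin(fδ)/sin δ ≈ 0.489.
p = a·p₁ + b·p₂ ≈ (-0.180, -0.220, -0.959); φ = arcsin(p_z) ≈ -73.48°, λ = atan2(p_y, p_x) ≈ -129.19°.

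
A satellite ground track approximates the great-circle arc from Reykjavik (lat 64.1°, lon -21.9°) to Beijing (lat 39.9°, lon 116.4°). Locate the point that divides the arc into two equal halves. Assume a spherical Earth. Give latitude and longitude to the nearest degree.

From cos δ = sin φ₁ sin φ₂ + cos φ₁ cos φ₂ cos Δλ, the central angle is δ ≈ 1.238 rad (70.9°).
Interpolate at f = 1/2 with slerp weights a = sin((1−f)δ)/sin δ ≈ 0.614, b = sin(fδ)/sin δ ≈ 0.614.
p = a·p₁ + b·p₂ ≈ (0.039, 0.322, 0.946); φ = arcsin(p_z) ≈ 71.08°, λ = atan2(p_y, p_x) ≈ 83.02°.

≈ lat 71°, lon 83°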